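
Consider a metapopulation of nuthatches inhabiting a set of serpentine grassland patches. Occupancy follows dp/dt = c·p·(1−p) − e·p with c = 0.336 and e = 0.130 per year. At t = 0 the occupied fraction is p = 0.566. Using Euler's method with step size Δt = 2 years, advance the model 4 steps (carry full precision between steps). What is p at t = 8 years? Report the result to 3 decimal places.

Update rule: p ← p + [c·p·(1−p) − e·p]·Δt with Δt = 2.
step 1: Δp = +0.01791, p = 0.58391
step 2: Δp = +0.01145, p = 0.59536
step 3: Δp = +0.00709, p = 0.60246
step 4: Δp = +0.00431, p = 0.60676

0.607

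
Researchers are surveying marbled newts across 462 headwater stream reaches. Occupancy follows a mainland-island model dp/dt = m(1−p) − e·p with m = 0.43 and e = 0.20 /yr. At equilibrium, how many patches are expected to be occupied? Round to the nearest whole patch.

315

p* = m/(m+e) = 0.43/0.6300 = 0.6825.
Expected occupied patches = N × p* = 462 × 0.6825 = 315.33 ≈ 315.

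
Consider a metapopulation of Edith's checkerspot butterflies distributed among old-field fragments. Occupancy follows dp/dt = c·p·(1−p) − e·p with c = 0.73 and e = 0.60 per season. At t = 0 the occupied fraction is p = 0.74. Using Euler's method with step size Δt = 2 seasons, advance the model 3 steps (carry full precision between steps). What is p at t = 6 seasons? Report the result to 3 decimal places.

0.149

Update rule: p ← p + [c·p·(1−p) − e·p]·Δt with Δt = 2.
t = 2: p = 0.74000 + (-0.60710) = 0.13290
t = 4: p = 0.13290 + (+0.00877) = 0.14167
t = 6: p = 0.14167 + (+0.00753) = 0.14920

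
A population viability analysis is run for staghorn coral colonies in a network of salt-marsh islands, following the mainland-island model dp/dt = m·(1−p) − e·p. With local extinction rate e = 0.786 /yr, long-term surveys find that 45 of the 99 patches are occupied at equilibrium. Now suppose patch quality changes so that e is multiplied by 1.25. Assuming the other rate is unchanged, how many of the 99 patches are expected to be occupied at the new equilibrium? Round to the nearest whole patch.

40

Observed p* = 45/99 = 0.45455.
Balance m(1−p*) = e·p* gives m = e·p*/(1−p*) = 0.786×0.45455/0.54545 = 0.65501.
New p* = m/(m+e) = 0.65501/(0.65501+0.98250) = 0.40000.
Expected occupied = 99 × 0.40000 = 39.60 ≈ 40.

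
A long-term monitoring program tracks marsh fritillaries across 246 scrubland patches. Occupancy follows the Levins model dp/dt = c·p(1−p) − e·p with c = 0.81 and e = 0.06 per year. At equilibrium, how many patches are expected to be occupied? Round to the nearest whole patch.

p* = 1 − e/c = 1 − 0.06/0.81 = 0.9259.
Expected occupied patches = N × p* = 246 × 0.9259 = 227.78 ≈ 228.

228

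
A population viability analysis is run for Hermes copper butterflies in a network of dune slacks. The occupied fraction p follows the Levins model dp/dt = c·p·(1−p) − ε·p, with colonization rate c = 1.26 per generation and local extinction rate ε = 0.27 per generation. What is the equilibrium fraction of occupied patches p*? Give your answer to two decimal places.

Setting dp/dt = 0 and dividing through by p* gives c·(1−p*) = ε.
So p* = 1 − ε/c = 1 − 0.27/1.26 = 1 − 0.2143 = 0.7857.

0.79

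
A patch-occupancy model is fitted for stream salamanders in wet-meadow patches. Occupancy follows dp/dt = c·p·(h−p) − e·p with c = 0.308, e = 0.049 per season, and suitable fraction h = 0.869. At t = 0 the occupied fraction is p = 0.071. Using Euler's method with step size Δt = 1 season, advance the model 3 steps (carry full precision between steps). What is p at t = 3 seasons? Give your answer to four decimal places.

0.1203

Update rule: p ← p + [c·p·(h−p) − e·p]·Δt with Δt = 1.
step 1: Δp = +0.01397, p = 0.08497
step 2: Δp = +0.01636, p = 0.10133
step 3: Δp = +0.01899, p = 0.12032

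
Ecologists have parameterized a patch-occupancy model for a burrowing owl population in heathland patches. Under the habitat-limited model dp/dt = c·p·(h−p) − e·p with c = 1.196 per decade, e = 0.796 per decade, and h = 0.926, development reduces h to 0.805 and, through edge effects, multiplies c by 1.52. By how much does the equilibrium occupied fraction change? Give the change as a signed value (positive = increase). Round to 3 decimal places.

0.107

Before: p* = h − e/c = 0.926 − 0.796/1.196 = 0.926 − 0.6656 = 0.2604.
After: c = 1.81792, e = 0.796, h = 0.805; p* = 0.805 − 0.796/1.81792 = 0.3671.
Δp* = 0.3671 − 0.2604 = +0.1067.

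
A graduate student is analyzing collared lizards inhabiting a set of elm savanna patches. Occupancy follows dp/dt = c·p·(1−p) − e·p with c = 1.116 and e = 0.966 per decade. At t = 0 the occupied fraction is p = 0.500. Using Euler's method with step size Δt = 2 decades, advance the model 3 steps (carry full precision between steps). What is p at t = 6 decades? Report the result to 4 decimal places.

0.1083

Update rule: p ← p + [c·p·(1−p) − e·p]·Δt with Δt = 2.
step 1: Δp = -0.40800, p = 0.09200
step 2: Δp = +0.00871, p = 0.10071
step 3: Δp = +0.00758, p = 0.10828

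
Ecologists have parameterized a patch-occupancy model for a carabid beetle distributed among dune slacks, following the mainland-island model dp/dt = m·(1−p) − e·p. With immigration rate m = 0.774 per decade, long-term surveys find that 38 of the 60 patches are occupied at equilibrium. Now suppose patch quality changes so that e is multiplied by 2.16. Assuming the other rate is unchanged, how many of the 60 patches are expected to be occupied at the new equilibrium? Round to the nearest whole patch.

27

Observed p* = 38/60 = 0.63333.
Balance m(1−p*) = e·p* gives e = m(1−p*)/p* = 0.774×0.36667/0.63333 = 0.44811.
New p* = m/(m+e) = 0.77400/(0.77400+0.96792) = 0.44434.
Expected occupied = 60 × 0.44434 = 26.66 ≈ 27.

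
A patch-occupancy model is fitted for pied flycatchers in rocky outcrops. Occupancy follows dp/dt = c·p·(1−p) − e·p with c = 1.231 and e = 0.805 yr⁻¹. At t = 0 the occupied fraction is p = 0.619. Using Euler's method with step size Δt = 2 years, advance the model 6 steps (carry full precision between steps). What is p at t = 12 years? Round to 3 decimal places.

Update rule: p ← p + [c·p·(1−p) − e·p]·Δt with Δt = 2.
step 1: Δp = -0.41595, p = 0.20305
step 2: Δp = +0.07149, p = 0.27454
step 3: Δp = +0.04834, p = 0.32288
step 4: Δp = +0.01843, p = 0.34131
step 5: Δp = +0.00399, p = 0.34530
step 6: Δp = +0.00065, p = 0.34595

0.346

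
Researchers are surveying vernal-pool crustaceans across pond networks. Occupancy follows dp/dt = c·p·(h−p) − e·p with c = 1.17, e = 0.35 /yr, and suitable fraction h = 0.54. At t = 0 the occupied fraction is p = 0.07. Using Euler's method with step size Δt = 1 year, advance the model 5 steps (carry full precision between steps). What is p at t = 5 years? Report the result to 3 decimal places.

0.150

Update rule: p ← p + [c·p·(h−p) − e·p]·Δt with Δt = 1.
p: 0.07000 → 0.08399  (Δp = +0.01399)
p: 0.08399 → 0.09941  (Δp = +0.01542)
p: 0.09941 → 0.11586  (Δp = +0.01645)
p: 0.11586 → 0.13280  (Δp = +0.01694)
p: 0.13280 → 0.14959  (Δp = +0.01679)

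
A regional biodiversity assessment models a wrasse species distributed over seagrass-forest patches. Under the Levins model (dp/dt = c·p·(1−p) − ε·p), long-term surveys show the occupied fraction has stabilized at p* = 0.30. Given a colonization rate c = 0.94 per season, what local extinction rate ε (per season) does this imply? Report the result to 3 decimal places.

0.658

At equilibrium c(1−p*) = ε.
ε = 0.94 × (1 − 0.30) = 0.94 × 0.7000 = 0.6580.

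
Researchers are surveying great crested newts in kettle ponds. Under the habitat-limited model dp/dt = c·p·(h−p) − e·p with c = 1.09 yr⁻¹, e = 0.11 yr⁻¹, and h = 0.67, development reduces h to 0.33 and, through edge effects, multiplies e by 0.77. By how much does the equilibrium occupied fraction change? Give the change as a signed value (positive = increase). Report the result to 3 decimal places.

Before: p* = h − e/c = 0.67 − 0.11/1.09 = 0.67 − 0.1009 = 0.5691.
After: c = 1.09, e = 0.0847, h = 0.33; p* = 0.33 − 0.0847/1.09 = 0.2523.
Δp* = 0.2523 − 0.5691 = -0.3168.

-0.317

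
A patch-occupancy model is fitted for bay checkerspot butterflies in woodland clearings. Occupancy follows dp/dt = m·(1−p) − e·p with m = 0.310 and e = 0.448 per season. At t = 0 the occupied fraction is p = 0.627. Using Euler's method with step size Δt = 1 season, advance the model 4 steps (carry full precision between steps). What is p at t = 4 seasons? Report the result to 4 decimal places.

0.4097

Update rule: p ← p + [m·(1−p) − e·p]·Δt with Δt = 1.
p: 0.62700 → 0.46173  (Δp = -0.16527)
p: 0.46173 → 0.42174  (Δp = -0.03999)
p: 0.42174 → 0.41206  (Δp = -0.00968)
p: 0.41206 → 0.40972  (Δp = -0.00234)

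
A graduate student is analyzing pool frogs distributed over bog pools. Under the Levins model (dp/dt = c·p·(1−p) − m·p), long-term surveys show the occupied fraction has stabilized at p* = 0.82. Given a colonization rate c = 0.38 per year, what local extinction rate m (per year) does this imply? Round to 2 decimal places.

At equilibrium c(1−p*) = m.
m = 0.38 × (1 − 0.82) = 0.38 × 0.1800 = 0.0684.

0.07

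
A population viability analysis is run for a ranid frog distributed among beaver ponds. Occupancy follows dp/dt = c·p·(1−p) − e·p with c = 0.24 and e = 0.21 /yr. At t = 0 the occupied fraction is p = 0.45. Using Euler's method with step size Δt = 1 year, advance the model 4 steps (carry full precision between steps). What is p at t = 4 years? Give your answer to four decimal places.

0.3413

Update rule: p ← p + [c·p·(1−p) − e·p]·Δt with Δt = 1.
p: 0.45000 → 0.41490  (Δp = -0.03510)
p: 0.41490 → 0.38603  (Δp = -0.02887)
p: 0.38603 → 0.36185  (Δp = -0.02418)
p: 0.36185 → 0.34128  (Δp = -0.02057)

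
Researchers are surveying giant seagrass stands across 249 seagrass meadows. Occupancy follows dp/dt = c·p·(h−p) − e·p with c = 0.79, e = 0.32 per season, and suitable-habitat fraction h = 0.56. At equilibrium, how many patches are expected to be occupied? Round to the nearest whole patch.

39

p* = h − e/c = 0.56 − 0.4051 = 0.1549.
Expected occupied patches = N × p* = 249 × 0.1549 = 38.58 ≈ 39.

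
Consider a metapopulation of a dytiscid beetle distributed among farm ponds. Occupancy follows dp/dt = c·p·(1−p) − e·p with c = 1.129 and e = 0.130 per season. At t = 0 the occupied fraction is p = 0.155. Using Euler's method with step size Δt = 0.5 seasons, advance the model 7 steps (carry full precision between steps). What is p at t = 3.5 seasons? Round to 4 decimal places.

0.7807

Update rule: p ← p + [c·p·(1−p) − e·p]·Δt with Δt = 0.5.
  1  |  dp/dt·Δt = +0.063860  |  p_1 = 0.218860
  2  |  dp/dt·Δt = +0.082281  |  p_2 = 0.301142
  3  |  dp/dt·Δt = +0.099228  |  p_3 = 0.400370
  4  |  dp/dt·Δt = +0.109498  |  p_4 = 0.509867
  5  |  dp/dt·Δt = +0.107929  |  p_5 = 0.617796
  6  |  dp/dt·Δt = +0.093135  |  p_6 = 0.710931
  7  |  dp/dt·Δt = +0.069799  |  p_7 = 0.780730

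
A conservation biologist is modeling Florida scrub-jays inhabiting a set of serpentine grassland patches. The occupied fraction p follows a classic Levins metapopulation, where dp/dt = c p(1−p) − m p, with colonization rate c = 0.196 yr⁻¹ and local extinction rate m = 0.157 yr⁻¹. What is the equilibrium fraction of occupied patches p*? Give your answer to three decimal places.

Setting dp/dt = 0 and dividing through by p* gives c·(1−p*) = m.
So p* = 1 − m/c = 1 − 0.157/0.196 = 1 − 0.8010 = 0.1990.

0.199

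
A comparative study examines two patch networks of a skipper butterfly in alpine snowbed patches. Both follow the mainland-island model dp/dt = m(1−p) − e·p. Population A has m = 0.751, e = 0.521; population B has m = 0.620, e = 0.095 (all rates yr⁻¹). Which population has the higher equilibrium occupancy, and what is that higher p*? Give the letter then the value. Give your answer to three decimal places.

B, 0.867

A: p*_A = m/(m+e) = 0.751/1.2720 = 0.5904.
B: p*_B = 0.620/0.7150 = 0.8671.
B is higher at 0.8671.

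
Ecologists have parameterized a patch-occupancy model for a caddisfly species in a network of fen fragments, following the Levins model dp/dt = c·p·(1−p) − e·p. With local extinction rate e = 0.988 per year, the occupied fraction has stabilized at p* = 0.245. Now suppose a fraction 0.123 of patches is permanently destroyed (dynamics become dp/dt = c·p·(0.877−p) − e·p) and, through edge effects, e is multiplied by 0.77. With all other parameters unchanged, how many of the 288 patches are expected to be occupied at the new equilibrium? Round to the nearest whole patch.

85

Balance c(1−p*) = e gives c = e/(1 − 0.24500) = 0.988/0.75500 = 1.30861.
New p* = 0.877 − e/c = 0.877 − 0.76076/1.30861 = 0.29565.
Expected occupied = 288 × 0.29565 = 85.15 ≈ 85.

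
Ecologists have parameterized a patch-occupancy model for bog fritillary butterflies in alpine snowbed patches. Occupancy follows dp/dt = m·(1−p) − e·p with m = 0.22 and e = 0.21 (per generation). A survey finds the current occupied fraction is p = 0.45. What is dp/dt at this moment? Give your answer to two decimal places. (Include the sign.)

Colonization term: m·(1−p) = 0.22×0.5500 = 0.12100.
Extinction term: e·p = 0.09450.
dp/dt = 0.12100 − 0.09450 = 0.02650.

0.03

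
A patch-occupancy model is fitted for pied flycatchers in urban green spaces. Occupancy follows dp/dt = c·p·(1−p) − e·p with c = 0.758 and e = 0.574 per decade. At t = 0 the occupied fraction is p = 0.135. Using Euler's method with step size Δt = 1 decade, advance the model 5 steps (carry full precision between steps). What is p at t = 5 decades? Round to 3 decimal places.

0.185

Update rule: p ← p + [c·p·(1−p) − e·p]·Δt with Δt = 1.
  1  |  dp/dt·Δt = +0.011025  |  p_1 = 0.146025
  2  |  dp/dt·Δt = +0.010706  |  p_2 = 0.156731
  3  |  dp/dt·Δt = +0.010219  |  p_3 = 0.166950
  4  |  dp/dt·Δt = +0.009592  |  p_4 = 0.176541
  5  |  dp/dt·Δt = +0.008859  |  p_5 = 0.185400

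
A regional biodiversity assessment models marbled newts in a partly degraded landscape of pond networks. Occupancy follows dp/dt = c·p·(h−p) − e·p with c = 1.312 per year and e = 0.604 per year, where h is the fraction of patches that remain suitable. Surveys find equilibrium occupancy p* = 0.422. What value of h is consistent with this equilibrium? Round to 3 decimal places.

At equilibrium c(h−p*) = e, so h = p* + e/c.
h = 0.422 + 0.604/1.312 = 0.422 + 0.4604 = 0.8824.

0.882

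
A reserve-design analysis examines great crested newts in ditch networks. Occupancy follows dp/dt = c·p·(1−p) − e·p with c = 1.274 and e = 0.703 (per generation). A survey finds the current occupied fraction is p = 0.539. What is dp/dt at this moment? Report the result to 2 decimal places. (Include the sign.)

-0.06

Colonization term: c·p·(1−p) = 1.274×0.539×0.4610 = 0.31656.
Extinction term: e·p = 0.37892.
dp/dt = 0.31656 − 0.37892 = -0.06235.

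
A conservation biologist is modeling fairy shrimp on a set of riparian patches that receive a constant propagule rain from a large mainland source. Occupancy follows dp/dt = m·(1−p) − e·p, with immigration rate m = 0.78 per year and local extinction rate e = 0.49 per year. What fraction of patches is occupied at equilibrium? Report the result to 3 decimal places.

Setting dp/dt = 0: m − m·p* = e·p*, so m = (m+e)·p*.
p* = m/(m+e) = 0.78/(0.78+0.49) = 0.78/1.2700 = 0.6142.

0.614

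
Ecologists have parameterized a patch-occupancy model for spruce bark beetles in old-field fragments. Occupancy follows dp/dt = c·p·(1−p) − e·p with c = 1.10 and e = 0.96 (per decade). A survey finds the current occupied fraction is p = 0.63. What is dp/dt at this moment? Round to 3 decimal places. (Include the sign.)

-0.348

Colonization term: c·p·(1−p) = 1.10×0.63×0.3700 = 0.25641.
Extinction term: e·p = 0.60480.
dp/dt = 0.25641 − 0.60480 = -0.34839.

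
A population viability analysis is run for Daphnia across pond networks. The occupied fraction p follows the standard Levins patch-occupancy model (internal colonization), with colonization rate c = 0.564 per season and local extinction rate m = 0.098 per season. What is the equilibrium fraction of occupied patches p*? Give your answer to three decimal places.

Setting dp/dt = 0 and dividing through by p* gives c·(1−p*) = m.
So p* = 1 − m/c = 1 − 0.098/0.564 = 1 − 0.1738 = 0.8262.

0.826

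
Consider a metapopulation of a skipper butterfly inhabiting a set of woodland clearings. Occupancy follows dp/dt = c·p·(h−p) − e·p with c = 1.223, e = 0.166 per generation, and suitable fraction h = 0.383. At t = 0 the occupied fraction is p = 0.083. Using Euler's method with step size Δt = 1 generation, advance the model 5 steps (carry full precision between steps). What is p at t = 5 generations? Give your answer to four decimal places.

0.1723

Update rule: p ← p + [c·p·(h−p) − e·p]·Δt with Δt = 1.
  1  |  dp/dt·Δt = +0.016675  |  p_1 = 0.099675
  2  |  dp/dt·Δt = +0.017992  |  p_2 = 0.117667
  3  |  dp/dt·Δt = +0.018650  |  p_3 = 0.136317
  4  |  dp/dt·Δt = +0.018497  |  p_4 = 0.154814
  5  |  dp/dt·Δt = +0.017505  |  p_5 = 0.172319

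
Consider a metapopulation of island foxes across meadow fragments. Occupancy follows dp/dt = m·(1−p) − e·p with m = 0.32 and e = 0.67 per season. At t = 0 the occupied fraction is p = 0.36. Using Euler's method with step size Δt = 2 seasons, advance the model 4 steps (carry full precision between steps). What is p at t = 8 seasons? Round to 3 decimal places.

0.357

Update rule: p ← p + [m·(1−p) − e·p]·Δt with Δt = 2.
step 1: Δp = -0.07280, p = 0.28720
step 2: Δp = +0.07134, p = 0.35854
step 3: Δp = -0.06992, p = 0.28863
step 4: Δp = +0.06852, p = 0.35715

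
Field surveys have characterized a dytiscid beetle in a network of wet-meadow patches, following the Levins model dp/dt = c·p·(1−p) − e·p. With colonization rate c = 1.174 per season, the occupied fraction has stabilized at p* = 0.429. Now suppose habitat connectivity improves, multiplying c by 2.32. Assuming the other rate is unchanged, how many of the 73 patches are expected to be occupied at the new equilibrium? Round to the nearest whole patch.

Balance c(1−p*) = e gives e = 1.174×(1 − 0.42900) = 0.67035.
New p* = 1 − e/c = 1 − 0.67035/2.72368 = 0.75388.
Expected occupied = 73 × 0.75388 = 55.03 ≈ 55.

55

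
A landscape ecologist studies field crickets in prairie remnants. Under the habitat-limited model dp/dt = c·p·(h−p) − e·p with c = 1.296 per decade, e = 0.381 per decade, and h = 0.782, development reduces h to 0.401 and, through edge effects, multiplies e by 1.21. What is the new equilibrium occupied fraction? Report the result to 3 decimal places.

0.045

Before: p* = h − e/c = 0.782 − 0.381/1.296 = 0.782 − 0.2940 = 0.4880.
After: c = 1.296, e = 0.46101, h = 0.401; p* = 0.401 − 0.46101/1.296 = 0.0453.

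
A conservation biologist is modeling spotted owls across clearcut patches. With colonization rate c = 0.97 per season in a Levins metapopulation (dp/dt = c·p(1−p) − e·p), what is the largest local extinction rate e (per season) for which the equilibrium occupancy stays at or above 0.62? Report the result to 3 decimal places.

0.369

1 − e/c ≥ 0.62 ⇒ e ≤ c(1 − 0.62) = 0.97 × 0.3800.
e_max = 0.3686.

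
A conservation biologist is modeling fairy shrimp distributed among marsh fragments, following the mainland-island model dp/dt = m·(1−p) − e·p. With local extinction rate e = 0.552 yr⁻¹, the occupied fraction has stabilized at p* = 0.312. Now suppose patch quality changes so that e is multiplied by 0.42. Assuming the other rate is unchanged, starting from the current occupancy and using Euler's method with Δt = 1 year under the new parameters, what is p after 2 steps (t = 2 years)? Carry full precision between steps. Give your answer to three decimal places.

Balance m(1−p*) = e·p* gives m = e·p*/(1−p*) = 0.552×0.31200/0.68800 = 0.25033.
Starting from p₀ = 0.31200; update p ← p + (dp/dt)·Δt with the new parameters.
step 1: Δp = +0.09989, p = 0.41189
step 2: Δp = +0.05173, p = 0.46362

0.464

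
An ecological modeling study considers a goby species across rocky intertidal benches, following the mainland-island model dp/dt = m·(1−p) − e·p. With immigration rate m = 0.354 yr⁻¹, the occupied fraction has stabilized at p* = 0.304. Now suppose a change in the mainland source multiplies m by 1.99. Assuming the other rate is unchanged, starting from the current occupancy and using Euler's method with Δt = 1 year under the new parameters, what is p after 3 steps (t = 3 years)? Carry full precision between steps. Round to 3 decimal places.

0.487

Balance m(1−p*) = e·p* gives e = m(1−p*)/p* = 0.354×0.69600/0.30400 = 0.81047.
Starting from p₀ = 0.30400; update p ← p + (dp/dt)·Δt with the new parameters.
step 1: Δp = +0.24392, p = 0.54792
step 2: Δp = -0.12560, p = 0.42232
step 3: Δp = +0.06468, p = 0.48699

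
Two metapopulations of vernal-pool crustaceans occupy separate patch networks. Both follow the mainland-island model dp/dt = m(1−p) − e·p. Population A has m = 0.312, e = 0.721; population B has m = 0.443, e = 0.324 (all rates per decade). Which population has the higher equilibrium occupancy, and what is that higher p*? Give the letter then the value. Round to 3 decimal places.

B, 0.578

A: p*_A = m/(m+e) = 0.312/1.0330 = 0.3020.
B: p*_B = 0.443/0.7670 = 0.5776.
B is higher at 0.5776.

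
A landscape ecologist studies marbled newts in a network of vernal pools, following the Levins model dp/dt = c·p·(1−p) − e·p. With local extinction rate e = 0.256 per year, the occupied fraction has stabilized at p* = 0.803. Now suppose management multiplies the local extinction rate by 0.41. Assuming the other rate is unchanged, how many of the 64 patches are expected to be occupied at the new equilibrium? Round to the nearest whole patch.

59

Balance c(1−p*) = e gives c = e/(1 − 0.80300) = 0.256/0.19700 = 1.29949.
New p* = 1 − e/c = 1 − 0.10496/1.29949 = 0.91923.
Expected occupied = 64 × 0.91923 = 58.83 ≈ 59.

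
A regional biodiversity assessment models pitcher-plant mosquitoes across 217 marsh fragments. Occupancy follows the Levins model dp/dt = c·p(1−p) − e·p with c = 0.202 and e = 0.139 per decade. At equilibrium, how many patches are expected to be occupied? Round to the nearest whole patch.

68

p* = 1 − e/c = 1 − 0.139/0.202 = 0.3119.
Expected occupied patches = N × p* = 217 × 0.3119 = 67.68 ≈ 68.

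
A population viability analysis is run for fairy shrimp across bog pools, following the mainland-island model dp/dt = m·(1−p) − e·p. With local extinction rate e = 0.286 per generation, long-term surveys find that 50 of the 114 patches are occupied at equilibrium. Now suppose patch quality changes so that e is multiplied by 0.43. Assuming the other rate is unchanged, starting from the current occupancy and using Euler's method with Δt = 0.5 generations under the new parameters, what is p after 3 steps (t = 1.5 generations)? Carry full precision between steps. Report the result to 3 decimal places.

Observed p* = 50/114 = 0.43860.
Balance m(1−p*) = e·p* gives m = e·p*/(1−p*) = 0.286×0.43860/0.56140 = 0.22344.
Starting from p₀ = 0.43860; update p ← p + (dp/dt)·Δt with the new parameters.
t = 0.5: p = 0.43860 + (+0.03575) = 0.47435
t = 1: p = 0.47435 + (+0.02956) = 0.50390
t = 1.5: p = 0.50390 + (+0.02444) = 0.52834

0.528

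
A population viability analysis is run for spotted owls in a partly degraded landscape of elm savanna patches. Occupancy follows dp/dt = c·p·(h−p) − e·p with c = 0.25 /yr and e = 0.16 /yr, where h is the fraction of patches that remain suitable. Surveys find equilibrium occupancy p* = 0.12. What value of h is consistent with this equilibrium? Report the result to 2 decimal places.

At equilibrium c(h−p*) = e, so h = p* + e/c.
h = 0.12 + 0.16/0.25 = 0.12 + 0.6400 = 0.7600.

0.76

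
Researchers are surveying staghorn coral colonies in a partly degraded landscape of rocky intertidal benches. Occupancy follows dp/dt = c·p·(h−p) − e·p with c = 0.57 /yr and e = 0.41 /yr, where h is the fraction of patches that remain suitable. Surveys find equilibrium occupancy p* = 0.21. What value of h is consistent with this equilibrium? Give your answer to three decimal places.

0.929

At equilibrium c(h−p*) = e, so h = p* + e/c.
h = 0.21 + 0.41/0.57 = 0.21 + 0.7193 = 0.9293.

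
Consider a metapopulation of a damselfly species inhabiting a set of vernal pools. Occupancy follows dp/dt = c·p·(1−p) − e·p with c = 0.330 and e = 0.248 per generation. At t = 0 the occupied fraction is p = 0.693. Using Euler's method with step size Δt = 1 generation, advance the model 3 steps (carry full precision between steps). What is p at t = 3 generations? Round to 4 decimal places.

Update rule: p ← p + [c·p·(1−p) − e·p]·Δt with Δt = 1.
t = 1: p = 0.69300 + (-0.10166) = 0.59134
t = 2: p = 0.59134 + (-0.06691) = 0.52444
t = 3: p = 0.52444 + (-0.04776) = 0.47668

0.4767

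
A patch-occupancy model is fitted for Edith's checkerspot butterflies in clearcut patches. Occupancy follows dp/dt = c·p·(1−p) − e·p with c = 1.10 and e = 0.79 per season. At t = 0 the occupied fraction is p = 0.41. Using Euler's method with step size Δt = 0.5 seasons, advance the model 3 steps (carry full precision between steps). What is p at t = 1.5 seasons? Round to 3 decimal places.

0.345

Update rule: p ← p + [c·p·(1−p) − e·p]·Δt with Δt = 0.5.
  1  |  dp/dt·Δt = -0.028905  |  p_1 = 0.381095
  2  |  dp/dt·Δt = -0.020809  |  p_2 = 0.360286
  3  |  dp/dt·Δt = -0.015549  |  p_3 = 0.344737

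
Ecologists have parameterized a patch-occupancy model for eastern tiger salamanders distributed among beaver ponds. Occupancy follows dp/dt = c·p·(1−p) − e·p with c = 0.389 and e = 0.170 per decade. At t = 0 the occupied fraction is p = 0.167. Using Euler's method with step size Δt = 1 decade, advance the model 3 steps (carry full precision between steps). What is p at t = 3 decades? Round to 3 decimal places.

Update rule: p ← p + [c·p·(1−p) − e·p]·Δt with Δt = 1.
  1  |  dp/dt·Δt = +0.025724  |  p_1 = 0.192724
  2  |  dp/dt·Δt = +0.027758  |  p_2 = 0.220482
  3  |  dp/dt·Δt = +0.029375  |  p_3 = 0.249858

0.250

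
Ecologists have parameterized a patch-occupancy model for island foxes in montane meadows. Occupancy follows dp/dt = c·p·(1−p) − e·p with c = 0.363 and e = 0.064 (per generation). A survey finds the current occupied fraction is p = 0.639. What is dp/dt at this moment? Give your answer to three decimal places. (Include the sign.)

0.043

Colonization term: c·p·(1−p) = 0.363×0.639×0.3610 = 0.08374.
Extinction term: e·p = 0.04090.
dp/dt = 0.08374 − 0.04090 = 0.04284.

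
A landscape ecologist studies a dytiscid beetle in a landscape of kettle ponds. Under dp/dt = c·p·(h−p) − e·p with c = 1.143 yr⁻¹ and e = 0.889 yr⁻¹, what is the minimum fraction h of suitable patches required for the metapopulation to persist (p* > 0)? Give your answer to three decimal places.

p* = h − e/c is positive only when h > e/c.
h_min = e/c = 0.889/1.143 = 0.7778.

0.778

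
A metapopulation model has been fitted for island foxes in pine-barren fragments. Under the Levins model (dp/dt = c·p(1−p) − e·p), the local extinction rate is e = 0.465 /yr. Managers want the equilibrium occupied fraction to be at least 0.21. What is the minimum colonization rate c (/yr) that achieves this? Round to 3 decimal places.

0.589

p* = 1 − e/c ≥ 0.21 requires e/c ≤ 0.7900, i.e. c ≥ e/0.7900.
c_min = 0.465/0.7900 = 0.5886.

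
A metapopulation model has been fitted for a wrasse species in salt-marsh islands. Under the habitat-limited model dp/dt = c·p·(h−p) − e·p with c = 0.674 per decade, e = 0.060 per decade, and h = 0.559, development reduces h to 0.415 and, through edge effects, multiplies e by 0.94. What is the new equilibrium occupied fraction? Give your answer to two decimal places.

Before: p* = h − e/c = 0.559 − 0.060/0.674 = 0.559 − 0.0890 = 0.4700.
After: c = 0.674, e = 0.0564, h = 0.415; p* = 0.415 − 0.0564/0.674 = 0.3313.

0.33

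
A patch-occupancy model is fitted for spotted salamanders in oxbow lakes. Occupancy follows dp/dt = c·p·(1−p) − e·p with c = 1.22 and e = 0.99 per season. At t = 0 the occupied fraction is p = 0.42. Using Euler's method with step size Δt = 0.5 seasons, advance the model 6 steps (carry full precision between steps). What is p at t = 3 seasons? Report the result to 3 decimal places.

0.250

Update rule: p ← p + [c·p·(1−p) − e·p]·Δt with Δt = 0.5.
t = 0.5: p = 0.42000 + (-0.05930) = 0.36070
t = 1: p = 0.36070 + (-0.03788) = 0.32281
t = 1.5: p = 0.32281 + (-0.02644) = 0.29637
t = 2: p = 0.29637 + (-0.01950) = 0.27687
t = 2.5: p = 0.27687 + (-0.01492) = 0.26195
t = 3: p = 0.26195 + (-0.01173) = 0.25022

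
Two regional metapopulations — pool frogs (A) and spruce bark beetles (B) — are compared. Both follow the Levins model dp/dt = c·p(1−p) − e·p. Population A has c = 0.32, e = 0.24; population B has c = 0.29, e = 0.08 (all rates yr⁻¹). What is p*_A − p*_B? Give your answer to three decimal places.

A: p*_A = 1 − 0.24/0.32 = 0.2500.
B: p*_B = 1 − 0.08/0.29 = 0.7241.
p*_A − p*_B = 0.2500 − 0.7241 = -0.4741.

-0.474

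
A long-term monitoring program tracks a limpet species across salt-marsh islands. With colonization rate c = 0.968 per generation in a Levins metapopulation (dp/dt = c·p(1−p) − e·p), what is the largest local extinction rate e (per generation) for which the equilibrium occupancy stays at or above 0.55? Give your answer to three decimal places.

1 − e/c ≥ 0.55 ⇒ e ≤ c(1 − 0.55) = 0.968 × 0.4500.
e_max = 0.4356.

0.436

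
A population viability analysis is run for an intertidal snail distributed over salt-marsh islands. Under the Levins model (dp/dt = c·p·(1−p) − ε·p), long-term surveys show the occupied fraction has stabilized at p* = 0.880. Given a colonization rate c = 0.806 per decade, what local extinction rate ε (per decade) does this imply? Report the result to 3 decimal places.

0.097

At equilibrium c(1−p*) = ε.
ε = 0.806 × (1 − 0.880) = 0.806 × 0.1200 = 0.0967.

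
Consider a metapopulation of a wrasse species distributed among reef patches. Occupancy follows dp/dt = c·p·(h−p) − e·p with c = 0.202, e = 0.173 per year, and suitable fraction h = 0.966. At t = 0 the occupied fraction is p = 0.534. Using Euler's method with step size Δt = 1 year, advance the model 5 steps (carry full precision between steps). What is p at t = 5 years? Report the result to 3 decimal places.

Update rule: p ← p + [c·p·(h−p) − e·p]·Δt with Δt = 1.
p: 0.53400 → 0.48822  (Δp = -0.04578)
p: 0.48822 → 0.45087  (Δp = -0.03734)
p: 0.45087 → 0.41979  (Δp = -0.03109)
p: 0.41979 → 0.39348  (Δp = -0.02631)
p: 0.39348 → 0.37092  (Δp = -0.02257)

0.371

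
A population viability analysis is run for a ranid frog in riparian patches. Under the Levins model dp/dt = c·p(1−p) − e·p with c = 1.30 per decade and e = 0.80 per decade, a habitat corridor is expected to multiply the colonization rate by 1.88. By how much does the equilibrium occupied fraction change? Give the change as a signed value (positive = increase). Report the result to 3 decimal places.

Before: p* = 1 − 0.80/1.30 = 0.3846.
After the change, c = 2.444, e = 0.8, so p* = 1 − 0.8/2.444 = 0.6727.
Δp* = 0.6727 − 0.3846 = +0.2881.

0.288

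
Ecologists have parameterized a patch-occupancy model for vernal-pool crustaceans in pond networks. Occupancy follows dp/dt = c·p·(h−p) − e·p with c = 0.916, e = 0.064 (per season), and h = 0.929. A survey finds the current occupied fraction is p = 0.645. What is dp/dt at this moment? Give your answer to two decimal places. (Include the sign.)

0.13

Colonization term: c·p·(h−p) = 0.916×0.645×0.2840 = 0.16779.
Extinction term: e·p = 0.04128.
dp/dt = 0.16779 − 0.04128 = 0.12651.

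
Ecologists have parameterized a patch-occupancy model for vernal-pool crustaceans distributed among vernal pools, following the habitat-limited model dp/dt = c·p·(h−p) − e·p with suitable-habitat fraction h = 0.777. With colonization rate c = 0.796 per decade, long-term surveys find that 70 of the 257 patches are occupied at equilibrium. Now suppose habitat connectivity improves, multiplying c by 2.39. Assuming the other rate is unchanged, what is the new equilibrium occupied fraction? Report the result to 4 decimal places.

Observed p* = 70/257 = 0.27237.
Balance c(h−p*) = e gives e = 0.796×(0.777 − 0.27237) = 0.40169.
New p* = 0.777 − e/c = 0.777 − 0.40169/1.90244 = 0.56586.

0.5659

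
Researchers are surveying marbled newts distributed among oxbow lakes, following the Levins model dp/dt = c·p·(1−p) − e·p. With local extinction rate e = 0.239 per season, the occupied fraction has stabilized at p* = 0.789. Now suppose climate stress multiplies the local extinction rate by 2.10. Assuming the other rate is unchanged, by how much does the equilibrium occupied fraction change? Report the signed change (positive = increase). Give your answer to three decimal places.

-0.232

Balance c(1−p*) = e gives c = e/(1 − 0.78900) = 0.239/0.21100 = 1.13270.
New p* = 1 − e/c = 1 − 0.50190/1.13270 = 0.55690.
Δp* = 0.55690 − 0.78900 = -0.23210.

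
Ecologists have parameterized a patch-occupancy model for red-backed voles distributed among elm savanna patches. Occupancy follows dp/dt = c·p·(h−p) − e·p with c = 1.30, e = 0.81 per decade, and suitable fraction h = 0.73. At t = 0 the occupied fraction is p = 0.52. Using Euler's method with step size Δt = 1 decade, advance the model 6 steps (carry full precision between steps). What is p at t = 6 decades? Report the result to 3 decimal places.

0.141

Update rule: p ← p + [c·p·(h−p) − e·p]·Δt with Δt = 1.
  1  |  dp/dt·Δt = -0.279240  |  p_1 = 0.240760
  2  |  dp/dt·Δt = -0.041889  |  p_2 = 0.198871
  3  |  dp/dt·Δt = -0.023771  |  p_3 = 0.175099
  4  |  dp/dt·Δt = -0.015519  |  p_4 = 0.159580
  5  |  dp/dt·Δt = -0.010924  |  p_5 = 0.148656
  6  |  dp/dt·Δt = -0.008065  |  p_6 = 0.140591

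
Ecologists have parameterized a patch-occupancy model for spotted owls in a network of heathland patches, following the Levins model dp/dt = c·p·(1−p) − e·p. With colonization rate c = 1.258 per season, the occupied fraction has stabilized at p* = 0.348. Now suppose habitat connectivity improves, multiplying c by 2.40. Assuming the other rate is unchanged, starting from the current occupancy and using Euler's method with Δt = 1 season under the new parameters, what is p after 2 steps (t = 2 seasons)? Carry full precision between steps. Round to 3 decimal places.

Balance c(1−p*) = e gives e = 1.258×(1 − 0.34800) = 0.82022.
Starting from p₀ = 0.34800; update p ← p + (dp/dt)·Δt with the new parameters.
t = 1: p = 0.34800 + (+0.39961) = 0.74761
t = 2: p = 0.74761 + (-0.04351) = 0.70410

0.704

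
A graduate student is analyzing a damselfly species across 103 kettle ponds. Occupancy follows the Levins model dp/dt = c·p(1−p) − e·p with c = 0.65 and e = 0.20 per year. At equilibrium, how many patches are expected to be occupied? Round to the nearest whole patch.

71

p* = 1 − e/c = 1 − 0.20/0.65 = 0.6923.
Expected occupied patches = N × p* = 103 × 0.6923 = 71.31 ≈ 71.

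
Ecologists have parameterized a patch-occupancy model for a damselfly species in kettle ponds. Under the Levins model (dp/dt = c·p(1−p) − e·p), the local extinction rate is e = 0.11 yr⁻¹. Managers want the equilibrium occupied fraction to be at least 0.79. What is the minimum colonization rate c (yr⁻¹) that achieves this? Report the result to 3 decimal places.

p* = 1 − e/c ≥ 0.79 requires e/c ≤ 0.2100, i.e. c ≥ e/0.2100.
c_min = 0.11/0.2100 = 0.5238.

0.524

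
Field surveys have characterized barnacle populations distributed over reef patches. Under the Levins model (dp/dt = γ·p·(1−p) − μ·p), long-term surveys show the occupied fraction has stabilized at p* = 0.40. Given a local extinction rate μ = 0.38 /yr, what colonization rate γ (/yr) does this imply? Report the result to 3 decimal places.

At equilibrium γ(1−p*) = μ, so γ = μ/(1−p*).
γ = 0.38/(1 − 0.40) = 0.38/0.6000 = 0.6333.

0.633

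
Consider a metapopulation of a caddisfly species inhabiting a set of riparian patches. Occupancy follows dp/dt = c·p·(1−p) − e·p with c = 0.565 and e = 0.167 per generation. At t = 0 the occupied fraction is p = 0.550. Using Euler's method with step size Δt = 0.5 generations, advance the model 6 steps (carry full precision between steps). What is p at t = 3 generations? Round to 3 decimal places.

0.654

Update rule: p ← p + [c·p·(1−p) − e·p]·Δt with Δt = 0.5.
p: 0.55000 → 0.57399  (Δp = +0.02399)
p: 0.57399 → 0.59514  (Δp = +0.02115)
p: 0.59514 → 0.61352  (Δp = +0.01837)
p: 0.61352 → 0.62927  (Δp = +0.01576)
p: 0.62927 → 0.64263  (Δp = +0.01336)
p: 0.64263 → 0.65385  (Δp = +0.01122)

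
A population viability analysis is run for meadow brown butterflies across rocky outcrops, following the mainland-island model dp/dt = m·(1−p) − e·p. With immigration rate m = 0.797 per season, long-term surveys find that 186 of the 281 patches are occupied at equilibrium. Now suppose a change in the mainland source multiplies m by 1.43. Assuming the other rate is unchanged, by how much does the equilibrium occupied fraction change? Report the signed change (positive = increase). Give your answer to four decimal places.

0.0749

Observed p* = 186/281 = 0.66192.
Balance m(1−p*) = e·p* gives e = m(1−p*)/p* = 0.797×0.33808/0.66192 = 0.40707.
New p* = m/(m+e) = 1.13971/(1.13971+0.40707) = 0.73683.
Δp* = 0.73683 − 0.66192 = +0.07491.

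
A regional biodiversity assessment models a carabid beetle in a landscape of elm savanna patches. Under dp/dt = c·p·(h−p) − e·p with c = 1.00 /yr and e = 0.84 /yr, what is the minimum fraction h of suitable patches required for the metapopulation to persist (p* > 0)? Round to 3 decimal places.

0.840

p* = h − e/c is positive only when h > e/c.
h_min = e/c = 0.84/1.00 = 0.8400.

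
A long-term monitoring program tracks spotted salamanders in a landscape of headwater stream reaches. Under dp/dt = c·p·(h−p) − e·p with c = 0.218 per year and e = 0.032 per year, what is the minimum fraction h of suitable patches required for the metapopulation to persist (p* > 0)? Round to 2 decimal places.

p* = h − e/c is positive only when h > e/c.
h_min = e/c = 0.032/0.218 = 0.1468.

0.15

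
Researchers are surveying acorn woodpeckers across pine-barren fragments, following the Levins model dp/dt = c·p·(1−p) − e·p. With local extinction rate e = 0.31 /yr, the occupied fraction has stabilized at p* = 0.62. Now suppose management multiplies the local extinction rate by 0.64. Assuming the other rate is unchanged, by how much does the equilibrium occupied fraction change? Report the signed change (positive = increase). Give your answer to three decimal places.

Balance c(1−p*) = e gives c = e/(1 − 0.62000) = 0.31/0.38000 = 0.81579.
New p* = 1 − e/c = 1 − 0.19840/0.81579 = 0.75680.
Δp* = 0.75680 − 0.62000 = +0.13680.

0.137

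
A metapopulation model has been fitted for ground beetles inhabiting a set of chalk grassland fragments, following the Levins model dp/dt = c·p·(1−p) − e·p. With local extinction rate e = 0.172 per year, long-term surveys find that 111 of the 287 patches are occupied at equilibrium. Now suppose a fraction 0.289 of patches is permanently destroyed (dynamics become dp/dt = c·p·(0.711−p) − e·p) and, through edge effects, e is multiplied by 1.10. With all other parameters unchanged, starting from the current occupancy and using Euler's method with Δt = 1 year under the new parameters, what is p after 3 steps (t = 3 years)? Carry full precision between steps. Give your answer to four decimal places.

0.2931

Observed p* = 111/287 = 0.38676.
Balance c(1−p*) = e gives c = e/(1 − 0.38676) = 0.172/0.61324 = 0.28048.
Starting from p₀ = 0.38676; update p ← p + (dp/dt)·Δt with the new parameters.
t = 1: p = 0.38676 + (-0.03800) = 0.34876
t = 2: p = 0.34876 + (-0.03055) = 0.31821
t = 3: p = 0.31821 + (-0.02515) = 0.29306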